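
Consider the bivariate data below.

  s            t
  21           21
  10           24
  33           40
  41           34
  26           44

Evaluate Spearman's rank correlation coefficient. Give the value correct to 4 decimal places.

Rank s: 2, 1, 4, 5, 3
Rank t: 1, 2, 4, 3, 5
d = rank(s) − rank(t): 1, -1, 0, 2, -2; Σd² = 10
ρ = 1 − 6Σd² / [n(n²−1)] = 1 − 6×10 / (5×24) = 1 − 60/120 ≈ 0.5000

0.5000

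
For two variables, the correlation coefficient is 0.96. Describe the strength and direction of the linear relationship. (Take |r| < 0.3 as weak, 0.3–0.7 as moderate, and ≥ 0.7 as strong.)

r = 0.96 > 0 so the relationship is positive.
|r| = 0.96, which falls in the strong range.

strong positive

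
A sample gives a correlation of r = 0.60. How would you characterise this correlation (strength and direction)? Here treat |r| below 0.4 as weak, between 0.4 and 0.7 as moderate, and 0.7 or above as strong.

moderate positive

r = 0.60 > 0 so the relationship is positive.
|r| = 0.60, which falls in the moderate range.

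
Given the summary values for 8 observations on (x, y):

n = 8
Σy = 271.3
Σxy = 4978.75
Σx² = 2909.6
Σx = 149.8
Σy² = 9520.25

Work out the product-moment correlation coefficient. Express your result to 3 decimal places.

r = (nΣxy − ΣxΣy) / √[(nΣx² − (Σx)²)(nΣy² − (Σy)²)]
Numerator: 8×4978.75 − 149.8×271.3 = -810.74
Denominator: √[(23276.8 − 22440.04)(76162 − 73603.69)] = √[836.76 × 2558.31] = 1463.1102
r = -810.74 / 1463.1102 ≈ -0.554

-0.554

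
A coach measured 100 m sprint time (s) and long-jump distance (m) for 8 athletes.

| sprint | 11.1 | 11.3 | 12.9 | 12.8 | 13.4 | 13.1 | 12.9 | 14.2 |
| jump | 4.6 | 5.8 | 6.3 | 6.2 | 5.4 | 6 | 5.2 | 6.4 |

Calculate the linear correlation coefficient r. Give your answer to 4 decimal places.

n = 8, Σx = 101.7, Σy = 45.9, Σx² = 1300.37, Σy² = 266.09, Σxy = 586.15
nΣxy − ΣxΣy = 4689.2 − 4668.03 = 21.17
nΣx² − (Σx)² = 10402.96 − 10342.89 = 60.07; nΣy² − (Σy)² = 2128.72 − 2106.81 = 21.91
r = 21.17 / √(60.07 × 21.91) = 21.17 / 36.2786 ≈ 0.5835

0.5835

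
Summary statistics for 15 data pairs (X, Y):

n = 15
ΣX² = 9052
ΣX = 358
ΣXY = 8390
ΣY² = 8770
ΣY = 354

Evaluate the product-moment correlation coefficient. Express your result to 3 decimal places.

r = (nΣXY − ΣXΣY) / √[(nΣX² − (ΣX)²)(nΣY² − (ΣY)²)]
Numerator: 15×8390 − 358×354 = -882
Denominator: √[(135780 − 128164)(131550 − 125316)] = √[7616 × 6234] = 6890.4386
r = -882 / 6890.4386 ≈ -0.128

-0.128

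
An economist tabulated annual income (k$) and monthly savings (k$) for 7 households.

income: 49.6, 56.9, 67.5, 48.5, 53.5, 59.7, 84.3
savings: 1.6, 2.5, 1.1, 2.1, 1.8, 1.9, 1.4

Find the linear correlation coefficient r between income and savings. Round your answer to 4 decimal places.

n = 7, Σx = 420, Σy = 12.4, Σx² = 26139.1, Σy² = 23.24, Σxy = 725.46
nΣxy − ΣxΣy = 5078.22 − 5208 = -129.78
nΣx² − (Σx)² = 182973.7 − 176400 = 6573.7; nΣy² − (Σy)² = 162.68 − 153.76 = 8.92
r = -129.78 / √(6573.7 × 8.92) = -129.78 / 242.1516 ≈ -0.5359

-0.5359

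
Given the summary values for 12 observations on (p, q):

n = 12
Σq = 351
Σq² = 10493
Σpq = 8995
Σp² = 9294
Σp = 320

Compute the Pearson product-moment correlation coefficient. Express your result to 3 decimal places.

-0.880

r = (nΣpq − ΣpΣq) / √[(nΣp² − (Σp)²)(nΣq² − (Σq)²)]
Numerator: 12×8995 − 320×351 = -4380
Denominator: √[(111528 − 102400)(125916 − 123201)] = √[9128 × 2715] = 4978.2045
r = -4380 / 4978.2045 ≈ -0.880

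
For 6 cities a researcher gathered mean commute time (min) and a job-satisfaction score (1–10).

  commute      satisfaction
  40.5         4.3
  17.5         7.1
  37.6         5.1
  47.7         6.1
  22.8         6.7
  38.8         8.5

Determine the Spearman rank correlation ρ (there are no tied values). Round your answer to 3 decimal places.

-0.429

Rank commute: 5, 1, 3, 6, 2, 4
Rank satisfaction: 1, 5, 2, 3, 4, 6
d = rank(commute) − rank(satisfaction): 4, -4, 1, 3, -2, -2; Σd² = 50
ρ = 1 − 6Σd² / [n(n²−1)] = 1 − 6×50 / (6×35) = 1 − 300/210 ≈ -0.429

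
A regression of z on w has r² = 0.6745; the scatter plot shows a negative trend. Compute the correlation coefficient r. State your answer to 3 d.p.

|r| = √0.6745 = 0.821
The association is negative, so r = −0.821.

-0.821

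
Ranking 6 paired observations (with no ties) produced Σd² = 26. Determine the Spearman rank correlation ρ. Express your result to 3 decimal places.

0.257

ρ = 1 − 6Σd² / [n(n²−1)] = 1 − 6×26 / (6×35)
  = 1 − 156/210 = 1 − 0.7429 ≈ 0.257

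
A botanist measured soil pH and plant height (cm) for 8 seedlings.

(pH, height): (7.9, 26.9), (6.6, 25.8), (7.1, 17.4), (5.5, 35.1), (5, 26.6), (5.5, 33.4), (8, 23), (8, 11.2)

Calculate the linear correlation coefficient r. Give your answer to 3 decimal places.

-0.679

n = 8, Σx = 53.6, Σy = 199.4, Σx² = 369.88, Σy² = 5401.58, Σxy = 1289.68
nΣxy − ΣxΣy = 10317.44 − 10687.84 = -370.4
nΣx² − (Σx)² = 2959.04 − 2872.96 = 86.08; nΣy² − (Σy)² = 43212.64 − 39760.36 = 3452.28
r = -370.4 / √(86.08 × 3452.28) = -370.4 / 545.1351 ≈ -0.679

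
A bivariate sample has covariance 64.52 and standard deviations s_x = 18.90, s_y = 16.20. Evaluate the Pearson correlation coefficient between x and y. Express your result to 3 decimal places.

0.211

r = Cov(x,y) / (s_x · s_y) = 64.52 / (18.90 × 16.20)
  = 64.52 / 306.1800 ≈ 0.211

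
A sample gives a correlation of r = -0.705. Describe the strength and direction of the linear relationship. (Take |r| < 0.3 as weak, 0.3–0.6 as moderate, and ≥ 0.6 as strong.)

r = -0.705 < 0 so the relationship is negative.
|r| = 0.705, which falls in the strong range.

strong negative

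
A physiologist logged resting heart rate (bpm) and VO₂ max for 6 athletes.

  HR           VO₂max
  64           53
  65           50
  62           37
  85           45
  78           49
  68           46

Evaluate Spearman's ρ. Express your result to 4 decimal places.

-0.0857

Rank HR: 2, 3, 1, 6, 5, 4
Rank VO₂max: 6, 5, 1, 2, 4, 3
d = rank(HR) − rank(VO₂max): -4, -2, 0, 4, 1, 1; Σd² = 38
ρ = 1 − 6Σd² / [n(n²−1)] = 1 − 6×38 / (6×35) = 1 − 228/210 ≈ -0.0857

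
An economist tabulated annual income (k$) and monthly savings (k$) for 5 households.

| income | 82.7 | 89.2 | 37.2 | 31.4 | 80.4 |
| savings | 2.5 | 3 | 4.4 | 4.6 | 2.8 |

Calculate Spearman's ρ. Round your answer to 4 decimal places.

-0.7000

Rank income: 4, 5, 2, 1, 3
Rank savings: 1, 3, 4, 5, 2
d = rank(income) − rank(savings): 3, 2, -2, -4, 1; Σd² = 34
ρ = 1 − 6Σd² / [n(n²−1)] = 1 − 6×34 / (5×24) = 1 − 204/120 ≈ -0.7000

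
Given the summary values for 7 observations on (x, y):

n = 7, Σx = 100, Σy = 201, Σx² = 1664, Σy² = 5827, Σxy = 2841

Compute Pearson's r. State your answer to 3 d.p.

-0.266

r = (nΣxy − ΣxΣy) / √[(nΣx² − (Σx)²)(nΣy² − (Σy)²)]
Numerator: 7×2841 − 100×201 = -213
Denominator: √[(11648 − 10000)(40789 − 40401)] = √[1648 × 388] = 799.6399
r = -213 / 799.6399 ≈ -0.266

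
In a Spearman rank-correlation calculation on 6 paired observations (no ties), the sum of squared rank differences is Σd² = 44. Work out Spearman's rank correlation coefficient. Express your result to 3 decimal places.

ρ = 1 − 6Σd² / [n(n²−1)] = 1 − 6×44 / (6×35)
  = 1 − 264/210 = 1 − 1.2571 ≈ -0.257

-0.257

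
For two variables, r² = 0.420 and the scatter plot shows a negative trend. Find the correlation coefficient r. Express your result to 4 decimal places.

-0.6481

|r| = √0.420 = 0.6481
The association is negative, so r = −0.6481.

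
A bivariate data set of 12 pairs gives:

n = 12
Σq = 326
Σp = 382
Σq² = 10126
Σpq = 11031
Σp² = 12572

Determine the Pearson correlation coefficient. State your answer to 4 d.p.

0.9037

r = (nΣpq − ΣpΣq) / √[(nΣp² − (Σp)²)(nΣq² − (Σq)²)]
Numerator: 12×11031 − 382×326 = 7840
Denominator: √[(150864 − 145924)(121512 − 106276)] = √[4940 × 15236] = 8675.5887
r = 7840 / 8675.5887 ≈ 0.9037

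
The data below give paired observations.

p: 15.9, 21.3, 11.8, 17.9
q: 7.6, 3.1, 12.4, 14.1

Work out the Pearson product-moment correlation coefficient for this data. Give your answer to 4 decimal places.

-0.6189

n = 4, Σp = 66.9, Σq = 37.2, Σp² = 1166.15, Σq² = 419.94, Σpq = 585.58
nΣpq − ΣpΣq = 2342.32 − 2488.68 = -146.36
nΣp² − (Σp)² = 4664.6 − 4475.61 = 188.99; nΣq² − (Σq)² = 1679.76 − 1383.84 = 295.92
r = -146.36 / √(188.99 × 295.92) = -146.36 / 236.4866 ≈ -0.6189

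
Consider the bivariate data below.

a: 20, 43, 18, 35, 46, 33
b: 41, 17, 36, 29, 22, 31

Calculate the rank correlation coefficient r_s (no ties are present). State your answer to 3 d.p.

-0.886

Rank a: 2, 5, 1, 4, 6, 3
Rank b: 6, 1, 5, 3, 2, 4
d = rank(a) − rank(b): -4, 4, -4, 1, 4, -1; Σd² = 66
ρ = 1 − 6Σd² / [n(n²−1)] = 1 − 6×66 / (6×35) = 1 − 396/210 ≈ -0.886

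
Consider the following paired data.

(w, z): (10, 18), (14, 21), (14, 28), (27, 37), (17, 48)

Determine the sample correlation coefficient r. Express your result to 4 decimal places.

0.5972

n = 5, Σw = 82, Σz = 152, Σw² = 1510, Σz² = 5222, Σwz = 2681
nΣwz − ΣwΣz = 13405 − 12464 = 941
nΣw² − (Σw)² = 7550 − 6724 = 826; nΣz² − (Σz)² = 26110 − 23104 = 3006
r = 941 / √(826 × 3006) = 941 / 1575.7398 ≈ 0.5972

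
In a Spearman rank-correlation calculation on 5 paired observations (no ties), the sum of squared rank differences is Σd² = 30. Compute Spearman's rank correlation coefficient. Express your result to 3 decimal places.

-0.500

ρ = 1 − 6Σd² / [n(n²−1)] = 1 − 6×30 / (5×24)
  = 1 − 180/120 = 1 − 1.5000 ≈ -0.500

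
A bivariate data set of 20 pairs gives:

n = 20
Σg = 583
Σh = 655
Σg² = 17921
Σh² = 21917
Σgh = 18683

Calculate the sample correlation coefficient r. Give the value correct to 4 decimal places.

r = (nΣgh − ΣgΣh) / √[(nΣg² − (Σg)²)(nΣh² − (Σh)²)]
Numerator: 20×18683 − 583×655 = -8205
Denominator: √[(358420 − 339889)(438340 − 429025)] = √[18531 × 9315] = 13138.3509
r = -8205 / 13138.3509 ≈ -0.6245

-0.6245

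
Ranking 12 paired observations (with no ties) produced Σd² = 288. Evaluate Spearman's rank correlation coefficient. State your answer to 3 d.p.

ρ = 1 − 6Σd² / [n(n²−1)] = 1 − 6×288 / (12×143)
  = 1 − 1728/1716 = 1 − 1.0070 ≈ -0.007

-0.007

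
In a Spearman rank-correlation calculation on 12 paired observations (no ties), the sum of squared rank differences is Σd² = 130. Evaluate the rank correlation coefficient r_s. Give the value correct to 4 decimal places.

ρ = 1 − 6Σd² / [n(n²−1)] = 1 − 6×130 / (12×143)
  = 1 − 780/1716 = 1 − 0.45455 ≈ 0.5455

0.5455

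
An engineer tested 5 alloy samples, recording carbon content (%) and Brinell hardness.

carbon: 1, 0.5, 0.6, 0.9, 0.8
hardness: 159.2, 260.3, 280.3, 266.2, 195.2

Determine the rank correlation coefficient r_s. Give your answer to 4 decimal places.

Rank carbon: 5, 1, 2, 4, 3
Rank hardness: 1, 3, 5, 4, 2
d = rank(carbon) − rank(hardness): 4, -2, -3, 0, 1; Σd² = 30
ρ = 1 − 6Σd² / [n(n²−1)] = 1 − 6×30 / (5×24) = 1 − 180/120 ≈ -0.5000

-0.5000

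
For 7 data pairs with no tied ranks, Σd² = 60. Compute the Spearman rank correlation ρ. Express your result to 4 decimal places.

-0.0714

ρ = 1 − 6Σd² / [n(n²−1)] = 1 − 6×60 / (7×48)
  = 1 − 360/336 = 1 − 1.07143 ≈ -0.0714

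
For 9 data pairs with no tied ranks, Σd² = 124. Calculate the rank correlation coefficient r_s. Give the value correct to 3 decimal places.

-0.033

ρ = 1 − 6Σd² / [n(n²−1)] = 1 − 6×124 / (9×80)
  = 1 − 744/720 = 1 − 1.0333 ≈ -0.033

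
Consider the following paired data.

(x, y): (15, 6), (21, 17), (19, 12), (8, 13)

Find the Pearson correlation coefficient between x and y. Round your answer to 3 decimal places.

n = 4, Σx = 63, Σy = 48, Σx² = 1091, Σy² = 638, Σxy = 779
nΣxy − ΣxΣy = 3116 − 3024 = 92
nΣx² − (Σx)² = 4364 − 3969 = 395; nΣy² − (Σy)² = 2552 − 2304 = 248
r = 92 / √(395 × 248) = 92 / 312.9856 ≈ 0.294

0.294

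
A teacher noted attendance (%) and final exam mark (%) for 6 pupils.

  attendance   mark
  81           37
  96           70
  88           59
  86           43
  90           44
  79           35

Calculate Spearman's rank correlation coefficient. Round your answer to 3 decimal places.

Rank attendance: 2, 6, 4, 3, 5, 1
Rank mark: 2, 6, 5, 3, 4, 1
d = rank(attendance) − rank(mark): 0, 0, -1, 0, 1, 0; Σd² = 2
ρ = 1 − 6Σd² / [n(n²−1)] = 1 − 6×2 / (6×35) = 1 − 12/210 ≈ 0.943

0.943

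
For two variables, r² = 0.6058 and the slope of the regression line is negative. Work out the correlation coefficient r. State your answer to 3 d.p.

|r| = √0.6058 = 0.778
The association is negative, so r = −0.778.

-0.778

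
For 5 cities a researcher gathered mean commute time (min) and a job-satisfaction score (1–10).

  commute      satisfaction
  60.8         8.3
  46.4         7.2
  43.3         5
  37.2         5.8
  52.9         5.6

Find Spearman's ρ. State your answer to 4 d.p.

0.5000

Rank commute: 5, 3, 2, 1, 4
Rank satisfaction: 5, 4, 1, 3, 2
d = rank(commute) − rank(satisfaction): 0, -1, 1, -2, 2; Σd² = 10
ρ = 1 − 6Σd² / [n(n²−1)] = 1 − 6×10 / (5×24) = 1 − 60/120 ≈ 0.5000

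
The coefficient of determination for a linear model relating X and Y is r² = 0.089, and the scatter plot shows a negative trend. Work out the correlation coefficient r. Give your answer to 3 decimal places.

|r| = √0.089 = 0.298
The association is negative, so r = −0.298.

-0.298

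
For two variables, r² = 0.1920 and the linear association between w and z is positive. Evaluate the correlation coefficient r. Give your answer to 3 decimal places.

|r| = √0.1920 = 0.438
The association is positive, so r = 0.438.

0.438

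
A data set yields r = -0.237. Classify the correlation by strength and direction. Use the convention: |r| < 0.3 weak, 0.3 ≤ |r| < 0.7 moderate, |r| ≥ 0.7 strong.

weak negative

r = -0.237 < 0 so the relationship is negative.
|r| = 0.237, which falls in the weak range.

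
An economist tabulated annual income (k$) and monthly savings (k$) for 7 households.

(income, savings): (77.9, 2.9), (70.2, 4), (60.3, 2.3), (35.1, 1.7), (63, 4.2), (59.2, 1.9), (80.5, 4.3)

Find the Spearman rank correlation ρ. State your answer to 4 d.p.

Rank income: 6, 5, 3, 1, 4, 2, 7
Rank savings: 4, 5, 3, 1, 6, 2, 7
d = rank(income) − rank(savings): 2, 0, 0, 0, -2, 0, 0; Σd² = 8
ρ = 1 − 6Σd² / [n(n²−1)] = 1 − 6×8 / (7×48) = 1 − 48/336 ≈ 0.8571

0.8571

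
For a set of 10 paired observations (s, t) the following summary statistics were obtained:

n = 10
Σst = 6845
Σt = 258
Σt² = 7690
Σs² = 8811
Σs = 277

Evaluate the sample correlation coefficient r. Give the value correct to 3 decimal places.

r = (nΣst − ΣsΣt) / √[(nΣs² − (Σs)²)(nΣt² − (Σt)²)]
Numerator: 10×6845 − 277×258 = -3016
Denominator: √[(88110 − 76729)(76900 − 66564)] = √[11381 × 10336] = 10845.9216
r = -3016 / 10845.9216 ≈ -0.278

-0.278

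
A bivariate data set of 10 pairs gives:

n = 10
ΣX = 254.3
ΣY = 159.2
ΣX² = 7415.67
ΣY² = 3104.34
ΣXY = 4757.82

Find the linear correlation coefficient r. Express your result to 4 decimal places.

0.9647

r = (nΣXY − ΣXΣY) / √[(nΣX² − (ΣX)²)(nΣY² − (ΣY)²)]
Numerator: 10×4757.82 − 254.3×159.2 = 7093.64
Denominator: √[(74156.7 − 64668.49)(31043.4 − 25344.64)] = √[9488.21 × 5698.76] = 7353.3007
r = 7093.64 / 7353.3007 ≈ 0.9647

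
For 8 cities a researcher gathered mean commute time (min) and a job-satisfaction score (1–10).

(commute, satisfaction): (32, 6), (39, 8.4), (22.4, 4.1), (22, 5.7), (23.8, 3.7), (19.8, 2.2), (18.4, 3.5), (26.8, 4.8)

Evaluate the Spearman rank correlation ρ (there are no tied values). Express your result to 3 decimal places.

Rank commute: 7, 8, 4, 3, 5, 2, 1, 6
Rank satisfaction: 7, 8, 4, 6, 3, 1, 2, 5
d = rank(commute) − rank(satisfaction): 0, 0, 0, -3, 2, 1, -1, 1; Σd² = 16
ρ = 1 − 6Σd² / [n(n²−1)] = 1 − 6×16 / (8×63) = 1 − 96/504 ≈ 0.810

0.810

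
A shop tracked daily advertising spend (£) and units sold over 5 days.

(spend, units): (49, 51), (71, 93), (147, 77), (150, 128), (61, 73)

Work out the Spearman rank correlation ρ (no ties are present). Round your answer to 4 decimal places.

0.9000

Rank spend: 1, 3, 4, 5, 2
Rank units: 1, 4, 3, 5, 2
d = rank(spend) − rank(units): 0, -1, 1, 0, 0; Σd² = 2
ρ = 1 − 6Σd² / [n(n²−1)] = 1 − 6×2 / (5×24) = 1 − 12/120 ≈ 0.9000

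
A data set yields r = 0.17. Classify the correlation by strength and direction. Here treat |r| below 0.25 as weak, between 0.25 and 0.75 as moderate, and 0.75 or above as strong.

weak positive

r = 0.17 > 0 so the relationship is positive.
|r| = 0.17, which falls in the weak range.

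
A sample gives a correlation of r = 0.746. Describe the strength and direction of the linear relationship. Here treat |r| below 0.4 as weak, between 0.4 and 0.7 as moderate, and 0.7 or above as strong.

strong positive

r = 0.746 > 0 so the relationship is positive.
|r| = 0.746, which falls in the strong range.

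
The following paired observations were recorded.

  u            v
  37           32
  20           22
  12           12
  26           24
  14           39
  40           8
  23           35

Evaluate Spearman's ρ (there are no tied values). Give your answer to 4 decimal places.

-0.2143

Rank u: 6, 3, 1, 5, 2, 7, 4
Rank v: 5, 3, 2, 4, 7, 1, 6
d = rank(u) − rank(v): 1, 0, -1, 1, -5, 6, -2; Σd² = 68
ρ = 1 − 6Σd² / [n(n²−1)] = 1 − 6×68 / (7×48) = 1 − 408/336 ≈ -0.2143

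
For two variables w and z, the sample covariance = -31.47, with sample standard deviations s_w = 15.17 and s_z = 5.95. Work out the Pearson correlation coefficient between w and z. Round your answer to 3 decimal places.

r = Cov(w,z) / (s_w · s_z) = -31.47 / (15.17 × 5.95)
  = -31.47 / 90.2615 ≈ -0.349

-0.349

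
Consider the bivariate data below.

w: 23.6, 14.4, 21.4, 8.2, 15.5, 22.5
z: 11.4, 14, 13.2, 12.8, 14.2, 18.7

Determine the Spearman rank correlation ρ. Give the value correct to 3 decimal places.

Rank w: 6, 2, 4, 1, 3, 5
Rank z: 1, 4, 3, 2, 5, 6
d = rank(w) − rank(z): 5, -2, 1, -1, -2, -1; Σd² = 36
ρ = 1 − 6Σd² / [n(n²−1)] = 1 − 6×36 / (6×35) = 1 − 216/210 ≈ -0.029

-0.029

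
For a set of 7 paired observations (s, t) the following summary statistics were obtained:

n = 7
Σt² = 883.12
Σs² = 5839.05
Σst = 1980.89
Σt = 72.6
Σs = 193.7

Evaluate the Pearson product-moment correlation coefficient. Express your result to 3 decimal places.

r = (nΣst − ΣsΣt) / √[(nΣs² − (Σs)²)(nΣt² − (Σt)²)]
Numerator: 7×1980.89 − 193.7×72.6 = -196.39
Denominator: √[(40873.35 − 37519.69)(6181.84 − 5270.76)] = √[3353.66 × 911.08] = 1747.9853
r = -196.39 / 1747.9853 ≈ -0.112

-0.112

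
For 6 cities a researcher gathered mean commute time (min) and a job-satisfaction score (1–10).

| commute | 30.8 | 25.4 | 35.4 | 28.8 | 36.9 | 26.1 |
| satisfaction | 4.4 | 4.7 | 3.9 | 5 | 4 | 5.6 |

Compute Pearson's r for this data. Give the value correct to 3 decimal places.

n = 6, Σx = 183.4, Σy = 27.6, Σx² = 5719.22, Σy² = 129.02, Σxy = 830.72
nΣxy − ΣxΣy = 4984.32 − 5061.84 = -77.52
nΣx² − (Σx)² = 34315.32 − 33635.56 = 679.76; nΣy² − (Σy)² = 774.12 − 761.76 = 12.36
r = -77.52 / √(679.76 × 12.36) = -77.52 / 91.6615 ≈ -0.846

-0.846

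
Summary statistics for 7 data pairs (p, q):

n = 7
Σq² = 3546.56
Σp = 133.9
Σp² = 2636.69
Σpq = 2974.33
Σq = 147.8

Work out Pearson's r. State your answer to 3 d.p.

0.821

r = (nΣpq − ΣpΣq) / √[(nΣp² − (Σp)²)(nΣq² − (Σq)²)]
Numerator: 7×2974.33 − 133.9×147.8 = 1029.89
Denominator: √[(18456.83 − 17929.21)(24825.92 − 21844.84)] = √[527.62 × 2981.08] = 1254.1441
r = 1029.89 / 1254.1441 ≈ 0.821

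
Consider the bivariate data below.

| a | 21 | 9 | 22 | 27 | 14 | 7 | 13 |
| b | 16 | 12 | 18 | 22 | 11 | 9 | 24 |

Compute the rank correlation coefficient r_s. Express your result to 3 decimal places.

Rank a: 5, 2, 6, 7, 4, 1, 3
Rank b: 4, 3, 5, 6, 2, 1, 7
d = rank(a) − rank(b): 1, -1, 1, 1, 2, 0, -4; Σd² = 24
ρ = 1 − 6Σd² / [n(n²−1)] = 1 − 6×24 / (7×48) = 1 − 144/336 ≈ 0.571

0.571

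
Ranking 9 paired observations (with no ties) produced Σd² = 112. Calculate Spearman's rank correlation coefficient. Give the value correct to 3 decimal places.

ρ = 1 − 6Σd² / [n(n²−1)] = 1 − 6×112 / (9×80)
  = 1 − 672/720 = 1 − 0.9333 ≈ 0.067

0.067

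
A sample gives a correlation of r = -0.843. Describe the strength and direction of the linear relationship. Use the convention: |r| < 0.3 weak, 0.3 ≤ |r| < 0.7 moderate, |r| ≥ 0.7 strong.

r = -0.843 < 0 so the relationship is negative.
|r| = 0.843, which falls in the strong range.

strong negative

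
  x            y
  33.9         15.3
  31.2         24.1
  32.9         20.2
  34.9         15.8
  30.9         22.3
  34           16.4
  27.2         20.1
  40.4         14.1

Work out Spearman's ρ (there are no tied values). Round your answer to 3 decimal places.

Rank x: 5, 3, 4, 7, 2, 6, 1, 8
Rank y: 2, 8, 6, 3, 7, 4, 5, 1
d = rank(x) − rank(y): 3, -5, -2, 4, -5, 2, -4, 7; Σd² = 148
ρ = 1 − 6Σd² / [n(n²−1)] = 1 − 6×148 / (8×63) = 1 − 888/504 ≈ -0.762

-0.762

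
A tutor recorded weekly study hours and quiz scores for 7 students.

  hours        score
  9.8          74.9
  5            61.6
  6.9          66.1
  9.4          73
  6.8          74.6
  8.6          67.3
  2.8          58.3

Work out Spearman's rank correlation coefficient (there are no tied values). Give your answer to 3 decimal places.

0.786

Rank hours: 7, 2, 4, 6, 3, 5, 1
Rank score: 7, 2, 3, 5, 6, 4, 1
d = rank(hours) − rank(score): 0, 0, 1, 1, -3, 1, 0; Σd² = 12
ρ = 1 − 6Σd² / [n(n²−1)] = 1 − 6×12 / (7×48) = 1 − 72/336 ≈ 0.786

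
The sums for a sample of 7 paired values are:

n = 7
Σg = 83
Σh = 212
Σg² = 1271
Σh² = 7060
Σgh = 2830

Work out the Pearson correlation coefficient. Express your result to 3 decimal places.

0.739

r = (nΣgh − ΣgΣh) / √[(nΣg² − (Σg)²)(nΣh² − (Σh)²)]
Numerator: 7×2830 − 83×212 = 2214
Denominator: √[(8897 − 6889)(49420 − 44944)] = √[2008 × 4476] = 2997.9673
r = 2214 / 2997.9673 ≈ 0.739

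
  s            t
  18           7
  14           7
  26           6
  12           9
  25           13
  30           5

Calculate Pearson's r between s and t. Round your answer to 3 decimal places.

-0.157

n = 6, Σs = 125, Σt = 47, Σs² = 2865, Σt² = 409, Σst = 963
nΣst − ΣsΣt = 5778 − 5875 = -97
nΣs² − (Σs)² = 17190 − 15625 = 1565; nΣt² − (Σt)² = 2454 − 2209 = 245
r = -97 / √(1565 × 245) = -97 / 619.2132 ≈ -0.157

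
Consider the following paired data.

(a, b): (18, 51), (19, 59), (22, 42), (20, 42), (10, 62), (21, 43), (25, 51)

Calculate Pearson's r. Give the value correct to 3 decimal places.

n = 7, Σa = 135, Σb = 350, Σa² = 2735, Σb² = 17904, Σab = 6601
nΣab − ΣaΣb = 46207 − 47250 = -1043
nΣa² − (Σa)² = 19145 − 18225 = 920; nΣb² − (Σb)² = 125328 − 122500 = 2828
r = -1043 / √(920 × 2828) = -1043 / 1612.9972 ≈ -0.647

-0.647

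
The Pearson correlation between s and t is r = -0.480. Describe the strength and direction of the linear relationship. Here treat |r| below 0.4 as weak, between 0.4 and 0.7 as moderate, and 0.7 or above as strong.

moderate negative

r = -0.480 < 0 so the relationship is negative.
|r| = 0.480, which falls in the moderate range.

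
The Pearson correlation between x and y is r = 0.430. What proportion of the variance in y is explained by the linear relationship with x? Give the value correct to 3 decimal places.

0.185

r² = (0.430)² = 0.185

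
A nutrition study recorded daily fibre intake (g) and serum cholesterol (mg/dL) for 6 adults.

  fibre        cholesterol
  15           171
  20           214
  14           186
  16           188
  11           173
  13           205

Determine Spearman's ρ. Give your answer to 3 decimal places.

Rank fibre: 4, 6, 3, 5, 1, 2
Rank cholesterol: 1, 6, 3, 4, 2, 5
d = rank(fibre) − rank(cholesterol): 3, 0, 0, 1, -1, -3; Σd² = 20
ρ = 1 − 6Σd² / [n(n²−1)] = 1 − 6×20 / (6×35) = 1 − 120/210 ≈ 0.429

0.429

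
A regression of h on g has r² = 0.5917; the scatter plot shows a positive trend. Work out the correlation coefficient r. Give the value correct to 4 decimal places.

0.7692

|r| = √0.5917 = 0.7692
The association is positive, so r = 0.7692.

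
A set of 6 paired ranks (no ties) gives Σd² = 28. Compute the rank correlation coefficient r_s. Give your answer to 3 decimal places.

ρ = 1 − 6Σd² / [n(n²−1)] = 1 − 6×28 / (6×35)
  = 1 − 168/210 = 1 − 0.8000 ≈ 0.200

0.200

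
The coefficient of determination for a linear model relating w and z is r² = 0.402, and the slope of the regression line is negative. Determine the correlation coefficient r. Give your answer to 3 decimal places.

-0.634

|r| = √0.402 = 0.634
The association is negative, so r = −0.634.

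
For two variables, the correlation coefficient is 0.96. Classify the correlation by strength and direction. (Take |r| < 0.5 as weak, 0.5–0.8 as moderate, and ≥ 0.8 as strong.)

strong positive

r = 0.96 > 0 so the relationship is positive.
|r| = 0.96, which falls in the strong range.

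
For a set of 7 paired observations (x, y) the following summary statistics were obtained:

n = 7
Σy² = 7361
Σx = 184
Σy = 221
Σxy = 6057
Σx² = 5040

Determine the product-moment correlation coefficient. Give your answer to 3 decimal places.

r = (nΣxy − ΣxΣy) / √[(nΣx² − (Σx)²)(nΣy² − (Σy)²)]
Numerator: 7×6057 − 184×221 = 1735
Denominator: √[(35280 − 33856)(51527 − 48841)] = √[1424 × 2686] = 1955.7260
r = 1735 / 1955.7260 ≈ 0.887

0.887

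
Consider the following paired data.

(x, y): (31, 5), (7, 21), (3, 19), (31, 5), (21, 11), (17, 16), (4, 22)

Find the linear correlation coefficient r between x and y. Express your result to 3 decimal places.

n = 7, Σx = 114, Σy = 99, Σx² = 2726, Σy² = 1713, Σxy = 1105
nΣxy − ΣxΣy = 7735 − 11286 = -3551
nΣx² − (Σx)² = 19082 − 12996 = 6086; nΣy² − (Σy)² = 11991 − 9801 = 2190
r = -3551 / √(6086 × 2190) = -3551 / 3650.7999 ≈ -0.973

-0.973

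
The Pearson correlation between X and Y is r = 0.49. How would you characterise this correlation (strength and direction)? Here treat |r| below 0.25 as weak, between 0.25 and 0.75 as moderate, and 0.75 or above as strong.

r = 0.49 > 0 so the relationship is positive.
|r| = 0.49, which falls in the moderate range.

moderate positive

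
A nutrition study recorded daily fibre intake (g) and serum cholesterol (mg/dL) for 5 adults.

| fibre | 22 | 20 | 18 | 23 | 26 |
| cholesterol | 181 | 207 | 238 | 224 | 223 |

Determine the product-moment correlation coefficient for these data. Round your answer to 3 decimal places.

n = 5, Σx = 109, Σy = 1073, Σx² = 2413, Σy² = 232159, Σxy = 23356
nΣxy − ΣxΣy = 116780 − 116957 = -177
nΣx² − (Σx)² = 12065 − 11881 = 184; nΣy² − (Σy)² = 1160795 − 1151329 = 9466
r = -177 / √(184 × 9466) = -177 / 1319.7515 ≈ -0.134

-0.134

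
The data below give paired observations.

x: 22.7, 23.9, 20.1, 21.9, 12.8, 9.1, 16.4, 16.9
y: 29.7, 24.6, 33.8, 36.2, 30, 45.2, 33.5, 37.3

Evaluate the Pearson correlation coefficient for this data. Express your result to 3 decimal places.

n = 8, Σx = 143.8, Σy = 270.3, Σx² = 2771.34, Σy² = 9396.71, Σxy = 4709.38
nΣxy − ΣxΣy = 37675.04 − 38869.14 = -1194.1
nΣx² − (Σx)² = 22170.72 − 20678.44 = 1492.28; nΣy² − (Σy)² = 75173.68 − 73062.09 = 2111.59
r = -1194.1 / √(1492.28 × 2111.59) = -1194.1 / 1775.1292 ≈ -0.673

-0.673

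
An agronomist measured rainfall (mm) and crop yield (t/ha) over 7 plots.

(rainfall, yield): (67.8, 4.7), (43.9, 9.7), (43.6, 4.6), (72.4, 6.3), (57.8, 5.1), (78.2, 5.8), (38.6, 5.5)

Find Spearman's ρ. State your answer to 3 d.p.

Rank rainfall: 5, 3, 2, 6, 4, 7, 1
Rank yield: 2, 7, 1, 6, 3, 5, 4
d = rank(rainfall) − rank(yield): 3, -4, 1, 0, 1, 2, -3; Σd² = 40
ρ = 1 − 6Σd² / [n(n²−1)] = 1 − 6×40 / (7×48) = 1 − 240/336 ≈ 0.286

0.286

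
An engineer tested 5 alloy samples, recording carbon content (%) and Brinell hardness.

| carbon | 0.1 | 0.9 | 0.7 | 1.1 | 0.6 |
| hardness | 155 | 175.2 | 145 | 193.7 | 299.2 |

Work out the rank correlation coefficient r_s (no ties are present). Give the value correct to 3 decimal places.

0.200

Rank carbon: 1, 4, 3, 5, 2
Rank hardness: 2, 3, 1, 4, 5
d = rank(carbon) − rank(hardness): -1, 1, 2, 1, -3; Σd² = 16
ρ = 1 − 6Σd² / [n(n²−1)] = 1 − 6×16 / (5×24) = 1 − 96/120 ≈ 0.200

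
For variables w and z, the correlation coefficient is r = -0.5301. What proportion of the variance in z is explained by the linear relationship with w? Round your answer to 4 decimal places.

r² = (-0.5301)² = 0.2810

0.2810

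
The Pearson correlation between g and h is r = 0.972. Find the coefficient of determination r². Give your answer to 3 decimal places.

0.945

r² = (0.972)² = 0.945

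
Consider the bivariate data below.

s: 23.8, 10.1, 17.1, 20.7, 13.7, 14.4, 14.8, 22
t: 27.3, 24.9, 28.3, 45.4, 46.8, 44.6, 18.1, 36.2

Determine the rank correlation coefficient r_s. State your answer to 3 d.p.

-0.024

Rank s: 8, 1, 5, 6, 2, 3, 4, 7
Rank t: 3, 2, 4, 7, 8, 6, 1, 5
d = rank(s) − rank(t): 5, -1, 1, -1, -6, -3, 3, 2; Σd² = 86
ρ = 1 − 6Σd² / [n(n²−1)] = 1 − 6×86 / (8×63) = 1 − 516/504 ≈ -0.024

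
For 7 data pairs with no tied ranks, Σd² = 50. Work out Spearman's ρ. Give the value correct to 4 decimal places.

ρ = 1 − 6Σd² / [n(n²−1)] = 1 − 6×50 / (7×48)
  = 1 − 300/336 = 1 − 0.89286 ≈ 0.1071

0.1071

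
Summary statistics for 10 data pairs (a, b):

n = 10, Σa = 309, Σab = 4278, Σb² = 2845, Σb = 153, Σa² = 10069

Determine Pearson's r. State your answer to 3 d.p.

r = (nΣab − ΣaΣb) / √[(nΣa² − (Σa)²)(nΣb² − (Σb)²)]
Numerator: 10×4278 − 309×153 = -4497
Denominator: √[(100690 − 95481)(28450 − 23409)] = √[5209 × 5041] = 5124.3116
r = -4497 / 5124.3116 ≈ -0.878

-0.878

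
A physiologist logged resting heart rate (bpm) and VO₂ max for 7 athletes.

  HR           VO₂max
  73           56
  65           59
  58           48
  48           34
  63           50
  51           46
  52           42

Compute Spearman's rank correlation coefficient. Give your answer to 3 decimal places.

Rank HR: 7, 6, 4, 1, 5, 2, 3
Rank VO₂max: 6, 7, 4, 1, 5, 3, 2
d = rank(HR) − rank(VO₂max): 1, -1, 0, 0, 0, -1, 1; Σd² = 4
ρ = 1 − 6Σd² / [n(n²−1)] = 1 − 6×4 / (7×48) = 1 − 24/336 ≈ 0.929

0.929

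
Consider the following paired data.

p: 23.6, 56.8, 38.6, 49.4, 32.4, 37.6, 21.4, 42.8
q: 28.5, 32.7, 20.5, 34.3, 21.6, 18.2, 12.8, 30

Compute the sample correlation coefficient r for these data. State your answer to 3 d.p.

n = 8, Σp = 302.6, Σq = 198.6, Σp² = 12466.84, Σq² = 5339.92, Σpq = 7957.76
nΣpq − ΣpΣq = 63662.08 − 60096.36 = 3565.72
nΣp² − (Σp)² = 99734.72 − 91566.76 = 8167.96; nΣq² − (Σq)² = 42719.36 − 39441.96 = 3277.4
r = 3565.72 / √(8167.96 × 3277.4) = 3565.72 / 5173.9416 ≈ 0.689

0.689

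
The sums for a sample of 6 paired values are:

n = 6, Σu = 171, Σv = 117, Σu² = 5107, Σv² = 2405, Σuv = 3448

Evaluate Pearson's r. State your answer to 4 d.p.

r = (nΣuv − ΣuΣv) / √[(nΣu² − (Σu)²)(nΣv² − (Σv)²)]
Numerator: 6×3448 − 171×117 = 681
Denominator: √[(30642 − 29241)(14430 − 13689)] = √[1401 × 741] = 1018.8920
r = 681 / 1018.8920 ≈ 0.6684

0.6684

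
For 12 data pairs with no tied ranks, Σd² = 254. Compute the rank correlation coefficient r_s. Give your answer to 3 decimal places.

ρ = 1 − 6Σd² / [n(n²−1)] = 1 − 6×254 / (12×143)
  = 1 − 1524/1716 = 1 − 0.8881 ≈ 0.112

0.112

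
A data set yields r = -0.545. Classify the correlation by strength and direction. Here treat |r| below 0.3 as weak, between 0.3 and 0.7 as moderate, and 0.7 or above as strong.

moderate negative

r = -0.545 < 0 so the relationship is negative.
|r| = 0.545, which falls in the moderate range.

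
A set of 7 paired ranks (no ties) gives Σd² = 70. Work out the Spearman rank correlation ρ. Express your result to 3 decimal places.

ρ = 1 − 6Σd² / [n(n²−1)] = 1 − 6×70 / (7×48)
  = 1 − 420/336 = 1 − 1.2500 ≈ -0.250

-0.250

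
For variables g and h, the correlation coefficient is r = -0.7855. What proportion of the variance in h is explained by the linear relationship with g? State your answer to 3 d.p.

0.617

r² = (-0.7855)² = 0.617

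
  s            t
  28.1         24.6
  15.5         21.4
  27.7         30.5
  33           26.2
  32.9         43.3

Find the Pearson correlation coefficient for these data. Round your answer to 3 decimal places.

0.618

n = 5, Σs = 137.2, Σt = 146, Σs² = 3968.56, Σt² = 4554.7, Σst = 4156.98
nΣst − ΣsΣt = 20784.9 − 20031.2 = 753.7
nΣs² − (Σs)² = 19842.8 − 18823.84 = 1018.96; nΣt² − (Σt)² = 22773.5 − 21316 = 1457.5
r = 753.7 / √(1018.96 × 1457.5) = 753.7 / 1218.6608 ≈ 0.618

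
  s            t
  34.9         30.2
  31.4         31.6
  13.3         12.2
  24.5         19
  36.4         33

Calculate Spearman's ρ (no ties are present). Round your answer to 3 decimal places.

Rank s: 4, 3, 1, 2, 5
Rank t: 3, 4, 1, 2, 5
d = rank(s) − rank(t): 1, -1, 0, 0, 0; Σd² = 2
ρ = 1 − 6Σd² / [n(n²−1)] = 1 − 6×2 / (5×24) = 1 − 12/120 ≈ 0.900

0.900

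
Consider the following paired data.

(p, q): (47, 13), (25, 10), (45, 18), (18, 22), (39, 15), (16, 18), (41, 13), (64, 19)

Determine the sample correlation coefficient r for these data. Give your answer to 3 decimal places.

n = 8, Σp = 295, Σq = 128, Σp² = 12737, Σq² = 2156, Σpq = 4689
nΣpq − ΣpΣq = 37512 − 37760 = -248
nΣp² − (Σp)² = 101896 − 87025 = 14871; nΣq² − (Σq)² = 17248 − 16384 = 864
r = -248 / √(14871 × 864) = -248 / 3584.4866 ≈ -0.069

-0.069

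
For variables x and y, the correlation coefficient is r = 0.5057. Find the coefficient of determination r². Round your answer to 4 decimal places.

0.2557

r² = (0.5057)² = 0.2557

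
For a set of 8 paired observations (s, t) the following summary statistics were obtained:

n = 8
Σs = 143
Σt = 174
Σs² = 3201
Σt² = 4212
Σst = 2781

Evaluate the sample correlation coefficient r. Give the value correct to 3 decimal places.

r = (nΣst − ΣsΣt) / √[(nΣs² − (Σs)²)(nΣt² − (Σt)²)]
Numerator: 8×2781 − 143×174 = -2634
Denominator: √[(25608 − 20449)(33696 − 30276)] = √[5159 × 3420] = 4200.4500
r = -2634 / 4200.4500 ≈ -0.627

-0.627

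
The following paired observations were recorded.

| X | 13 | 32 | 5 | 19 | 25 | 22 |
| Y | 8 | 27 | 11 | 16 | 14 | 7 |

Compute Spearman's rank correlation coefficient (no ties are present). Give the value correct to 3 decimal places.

Rank X: 2, 6, 1, 3, 5, 4
Rank Y: 2, 6, 3, 5, 4, 1
d = rank(X) − rank(Y): 0, 0, -2, -2, 1, 3; Σd² = 18
ρ = 1 − 6Σd² / [n(n²−1)] = 1 − 6×18 / (6×35) = 1 − 108/210 ≈ 0.486

0.486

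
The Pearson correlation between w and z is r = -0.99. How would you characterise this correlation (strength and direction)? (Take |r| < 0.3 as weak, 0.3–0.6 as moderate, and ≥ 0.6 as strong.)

strong negative

r = -0.99 < 0 so the relationship is negative.
|r| = 0.99, which falls in the strong range.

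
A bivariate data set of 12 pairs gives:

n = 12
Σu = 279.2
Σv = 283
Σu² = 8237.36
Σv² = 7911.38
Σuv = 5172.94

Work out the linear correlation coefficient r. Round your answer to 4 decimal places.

-0.9616

r = (nΣuv − ΣuΣv) / √[(nΣu² − (Σu)²)(nΣv² − (Σv)²)]
Numerator: 12×5172.94 − 279.2×283 = -16938.32
Denominator: √[(98848.32 − 77952.64)(94936.56 − 80089)] = √[20895.68 × 14847.56] = 17613.9111
r = -16938.32 / 17613.9111 ≈ -0.9616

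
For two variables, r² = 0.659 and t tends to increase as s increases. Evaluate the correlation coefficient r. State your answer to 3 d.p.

|r| = √0.659 = 0.812
The association is positive, so r = 0.812.

0.812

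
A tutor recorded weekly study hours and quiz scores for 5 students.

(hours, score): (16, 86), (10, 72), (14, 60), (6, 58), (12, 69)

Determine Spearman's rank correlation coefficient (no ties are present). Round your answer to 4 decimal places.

Rank hours: 5, 2, 4, 1, 3
Rank score: 5, 4, 2, 1, 3
d = rank(hours) − rank(score): 0, -2, 2, 0, 0; Σd² = 8
ρ = 1 − 6Σd² / [n(n²−1)] = 1 − 6×8 / (5×24) = 1 − 48/120 ≈ 0.6000

0.6000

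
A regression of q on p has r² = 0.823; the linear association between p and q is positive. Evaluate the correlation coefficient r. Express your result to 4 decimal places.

0.9072

|r| = √0.823 = 0.9072
The association is positive, so r = 0.9072.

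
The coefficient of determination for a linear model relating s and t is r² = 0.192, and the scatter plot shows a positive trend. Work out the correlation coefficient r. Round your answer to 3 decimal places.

0.438

|r| = √0.192 = 0.438
The association is positive, so r = 0.438.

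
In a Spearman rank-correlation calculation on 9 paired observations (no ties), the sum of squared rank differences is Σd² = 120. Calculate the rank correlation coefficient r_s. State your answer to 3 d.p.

ρ = 1 − 6Σd² / [n(n²−1)] = 1 − 6×120 / (9×80)
  = 1 − 720/720 = 1 − 1.0000 ≈ 0.000

0.000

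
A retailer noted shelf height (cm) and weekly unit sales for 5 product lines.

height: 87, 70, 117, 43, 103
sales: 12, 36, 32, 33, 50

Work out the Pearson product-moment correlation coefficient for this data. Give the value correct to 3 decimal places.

n = 5, Σx = 420, Σy = 163, Σx² = 38616, Σy² = 6053, Σxy = 13877
nΣxy − ΣxΣy = 69385 − 68460 = 925
nΣx² − (Σx)² = 193080 − 176400 = 16680; nΣy² − (Σy)² = 30265 − 26569 = 3696
r = 925 / √(16680 × 3696) = 925 / 7851.7055 ≈ 0.118

0.118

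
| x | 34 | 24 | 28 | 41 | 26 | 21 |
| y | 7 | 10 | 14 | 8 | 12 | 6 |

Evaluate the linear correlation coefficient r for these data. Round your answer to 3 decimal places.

n = 6, Σx = 174, Σy = 57, Σx² = 5314, Σy² = 589, Σxy = 1636
nΣxy − ΣxΣy = 9816 − 9918 = -102
nΣx² − (Σx)² = 31884 − 30276 = 1608; nΣy² − (Σy)² = 3534 − 3249 = 285
r = -102 / √(1608 × 285) = -102 / 676.9638 ≈ -0.151

-0.151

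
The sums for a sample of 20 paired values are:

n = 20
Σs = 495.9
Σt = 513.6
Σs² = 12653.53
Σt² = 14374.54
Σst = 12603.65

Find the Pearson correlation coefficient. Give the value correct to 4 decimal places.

-0.2013

r = (nΣst − ΣsΣt) / √[(nΣs² − (Σs)²)(nΣt² − (Σt)²)]
Numerator: 20×12603.65 − 495.9×513.6 = -2621.24
Denominator: √[(253070.6 − 245916.81)(287490.8 − 263784.96)] = √[7153.79 × 23705.84] = 13022.5420
r = -2621.24 / 13022.5420 ≈ -0.2013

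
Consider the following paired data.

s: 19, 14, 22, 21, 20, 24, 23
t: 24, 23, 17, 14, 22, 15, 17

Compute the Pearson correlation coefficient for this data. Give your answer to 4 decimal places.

n = 7, Σs = 143, Σt = 132, Σs² = 2987, Σt² = 2588, Σst = 2637
nΣst − ΣsΣt = 18459 − 18876 = -417
nΣs² − (Σs)² = 20909 − 20449 = 460; nΣt² − (Σt)² = 18116 − 17424 = 692
r = -417 / √(460 × 692) = -417 / 564.1985 ≈ -0.7391

-0.7391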